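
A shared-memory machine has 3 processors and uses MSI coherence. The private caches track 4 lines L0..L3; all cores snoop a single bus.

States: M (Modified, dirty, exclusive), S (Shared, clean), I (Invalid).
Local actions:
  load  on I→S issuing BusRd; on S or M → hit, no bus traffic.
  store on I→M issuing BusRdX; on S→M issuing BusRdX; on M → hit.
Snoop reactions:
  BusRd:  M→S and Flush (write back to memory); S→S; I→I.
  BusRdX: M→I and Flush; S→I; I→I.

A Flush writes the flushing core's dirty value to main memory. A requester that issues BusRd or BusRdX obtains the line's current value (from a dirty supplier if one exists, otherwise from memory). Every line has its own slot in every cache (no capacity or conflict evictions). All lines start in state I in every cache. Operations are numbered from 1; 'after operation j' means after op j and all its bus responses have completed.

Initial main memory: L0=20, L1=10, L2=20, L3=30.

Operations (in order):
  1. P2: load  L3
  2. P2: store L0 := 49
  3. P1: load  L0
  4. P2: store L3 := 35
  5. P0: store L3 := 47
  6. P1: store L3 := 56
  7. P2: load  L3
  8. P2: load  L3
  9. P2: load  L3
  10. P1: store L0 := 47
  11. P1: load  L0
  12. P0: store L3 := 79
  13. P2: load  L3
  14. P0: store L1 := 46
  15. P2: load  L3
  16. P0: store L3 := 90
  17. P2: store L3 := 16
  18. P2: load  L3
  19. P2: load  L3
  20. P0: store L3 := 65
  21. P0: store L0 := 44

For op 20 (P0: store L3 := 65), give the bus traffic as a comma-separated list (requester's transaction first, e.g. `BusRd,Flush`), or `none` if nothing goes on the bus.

bus = BusRdX,Flush

step 1: P2: load  L3  ⟶  IIS  (L3)  txn=BusRd  M[L3]=30
step 2: P2: store L0 := 49  ⟶  IIM  (L0)  txn=BusRdX  M[L0]=20
step 3: P1: load  L0  ⟶  ISS  (L0)  txn=BusRd+Flush  M[L0]=49
step 4: P2: store L3 := 35  ⟶  IIM  (L3)  txn=BusRdX  M[L3]=30
step 5: P0: store L3 := 47  ⟶  MII  (L3)  txn=BusRdX+Flush  M[L3]=35
step 6: P1: store L3 := 56  ⟶  IMI  (L3)  txn=BusRdX+Flush  M[L3]=47
step 7: P2: load  L3  ⟶  ISS  (L3)  txn=BusRd+Flush  M[L3]=56
step 8: P2: load  L3  ⟶  ISS  (L3)  txn=∅  M[L3]=56
step 9: P2: load  L3  ⟶  ISS  (L3)  txn=∅  M[L3]=56
step 10: P1: store L0 := 47  ⟶  IMI  (L0)  txn=BusRdX  M[L0]=49
step 11: P1: load  L0  ⟶  IMI  (L0)  txn=∅  M[L0]=49
step 12: P0: store L3 := 79  ⟶  MII  (L3)  txn=BusRdX  M[L3]=56
step 13: P2: load  L3  ⟶  SIS  (L3)  txn=BusRd+Flush  M[L3]=79
step 14: P0: store L1 := 46  ⟶  MII  (L1)  txn=BusRdX  M[L1]=10
step 15: P2: load  L3  ⟶  SIS  (L3)  txn=∅  M[L3]=79
step 16: P0: store L3 := 90  ⟶  MII  (L3)  txn=BusRdX  M[L3]=79
step 17: P2: store L3 := 16  ⟶  IIM  (L3)  txn=BusRdX+Flush  M[L3]=90
step 18: P2: load  L3  ⟶  IIM  (L3)  txn=∅  M[L3]=90
step 19: P2: load  L3  ⟶  IIM  (L3)  txn=∅  M[L3]=90
step 20: P0: store L3 := 65  ⟶  MII  (L3)  txn=BusRdX+Flush  M[L3]=16
step 21: P0: store L0 := 44  ⟶  MII  (L0)  txn=BusRdX+Flush  M[L0]=47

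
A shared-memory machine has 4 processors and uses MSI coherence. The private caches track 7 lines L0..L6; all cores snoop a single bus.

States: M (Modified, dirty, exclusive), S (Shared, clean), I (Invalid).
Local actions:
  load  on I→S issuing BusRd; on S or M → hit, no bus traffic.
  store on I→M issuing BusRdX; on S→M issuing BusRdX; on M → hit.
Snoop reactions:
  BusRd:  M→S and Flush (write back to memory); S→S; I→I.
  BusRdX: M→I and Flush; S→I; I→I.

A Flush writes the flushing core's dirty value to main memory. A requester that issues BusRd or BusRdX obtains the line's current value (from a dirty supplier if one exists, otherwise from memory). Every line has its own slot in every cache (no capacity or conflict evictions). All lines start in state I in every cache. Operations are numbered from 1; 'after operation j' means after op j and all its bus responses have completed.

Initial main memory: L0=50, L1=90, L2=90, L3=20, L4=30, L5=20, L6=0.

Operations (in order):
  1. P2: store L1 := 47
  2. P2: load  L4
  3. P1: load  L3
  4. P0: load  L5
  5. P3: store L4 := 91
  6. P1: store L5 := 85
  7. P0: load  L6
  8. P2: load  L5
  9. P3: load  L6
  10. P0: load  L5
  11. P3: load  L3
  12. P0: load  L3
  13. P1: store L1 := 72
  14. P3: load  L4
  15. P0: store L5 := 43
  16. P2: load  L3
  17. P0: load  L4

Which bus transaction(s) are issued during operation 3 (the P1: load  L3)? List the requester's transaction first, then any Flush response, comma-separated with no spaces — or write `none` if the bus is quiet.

[1] P2: store L1 := 47 | P0:I, P1:I, P2:M(47), P3:I | bus: BusRdX
[2] P2: load  L4 | P0:I, P1:I, P2:S(30), P3:I | bus: BusRd
[3] P1: load  L3 | P0:I, P1:S(20), P2:I, P3:I | bus: BusRd
[4] P0: load  L5 | P0:S(20), P1:I, P2:I, P3:I | bus: BusRd
[5] P3: store L4 := 91 | P0:I, P1:I, P2:I, P3:M(91) | bus: BusRdX
[6] P1: store L5 := 85 | P0:I, P1:M(85), P2:I, P3:I | bus: BusRdX
[7] P0: load  L6 | P0:S(0), P1:I, P2:I, P3:I | bus: BusRd
[8] P2: load  L5 | P0:I, P1:S(85), P2:S(85), P3:I | bus: BusRd,Flush
[9] P3: load  L6 | P0:S(0), P1:I, P2:I, P3:S(0) | bus: BusRd
[10] P0: load  L5 | P0:S(85), P1:S(85), P2:S(85), P3:I | bus: BusRd
[11] P3: load  L3 | P0:I, P1:S(20), P2:I, P3:S(20) | bus: BusRd
[12] P0: load  L3 | P0:S(20), P1:S(20), P2:I, P3:S(20) | bus: BusRd
[13] P1: store L1 := 72 | P0:I, P1:M(72), P2:I, P3:I | bus: BusRdX,Flush
[14] P3: load  L4 | P0:I, P1:I, P2:I, P3:M(91) | bus: none
[15] P0: store L5 := 43 | P0:M(43), P1:I, P2:I, P3:I | bus: BusRdX
[16] P2: load  L3 | P0:S(20), P1:S(20), P2:S(20), P3:S(20) | bus: BusRd
[17] P0: load  L4 | P0:S(91), P1:I, P2:I, P3:S(91) | bus: BusRd,Flush

bus = BusRd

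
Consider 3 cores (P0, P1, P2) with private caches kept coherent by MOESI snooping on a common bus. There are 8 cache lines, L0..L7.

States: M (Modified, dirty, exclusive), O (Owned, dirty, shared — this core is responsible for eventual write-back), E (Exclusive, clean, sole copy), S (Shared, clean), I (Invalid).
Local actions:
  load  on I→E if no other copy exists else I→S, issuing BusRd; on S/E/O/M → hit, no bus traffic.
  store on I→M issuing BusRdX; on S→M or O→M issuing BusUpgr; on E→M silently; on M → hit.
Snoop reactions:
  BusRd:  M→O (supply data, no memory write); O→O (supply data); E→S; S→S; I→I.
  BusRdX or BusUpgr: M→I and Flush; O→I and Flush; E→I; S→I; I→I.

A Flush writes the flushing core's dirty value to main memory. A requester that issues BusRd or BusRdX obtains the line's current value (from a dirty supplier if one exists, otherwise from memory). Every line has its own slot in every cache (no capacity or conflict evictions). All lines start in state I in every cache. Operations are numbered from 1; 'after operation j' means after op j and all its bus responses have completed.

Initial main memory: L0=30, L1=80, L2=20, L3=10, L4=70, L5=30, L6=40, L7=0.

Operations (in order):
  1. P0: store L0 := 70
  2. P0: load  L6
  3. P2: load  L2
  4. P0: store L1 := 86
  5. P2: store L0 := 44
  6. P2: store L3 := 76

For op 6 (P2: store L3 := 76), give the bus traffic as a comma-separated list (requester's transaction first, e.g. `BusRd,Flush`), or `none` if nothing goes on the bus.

bus = BusRdX

1. P0: store L0 := 70  bus=[BusRdX]  L0: P0=M P1=I P2=I  mem[L0]=30
2. P0: load  L6  bus=[BusRd]  L6: P0=E P1=I P2=I  mem[L6]=40
3. P2: load  L2  bus=[BusRd]  L2: P0=I P1=I P2=E  mem[L2]=20
4. P0: store L1 := 86  bus=[BusRdX]  L1: P0=M P1=I P2=I  mem[L1]=80
5. P2: store L0 := 44  bus=[BusRdX,Flush]  L0: P0=I P1=I P2=M  mem[L0]=70
6. P2: store L3 := 76  bus=[BusRdX]  L3: P0=I P1=I P2=M  mem[L3]=10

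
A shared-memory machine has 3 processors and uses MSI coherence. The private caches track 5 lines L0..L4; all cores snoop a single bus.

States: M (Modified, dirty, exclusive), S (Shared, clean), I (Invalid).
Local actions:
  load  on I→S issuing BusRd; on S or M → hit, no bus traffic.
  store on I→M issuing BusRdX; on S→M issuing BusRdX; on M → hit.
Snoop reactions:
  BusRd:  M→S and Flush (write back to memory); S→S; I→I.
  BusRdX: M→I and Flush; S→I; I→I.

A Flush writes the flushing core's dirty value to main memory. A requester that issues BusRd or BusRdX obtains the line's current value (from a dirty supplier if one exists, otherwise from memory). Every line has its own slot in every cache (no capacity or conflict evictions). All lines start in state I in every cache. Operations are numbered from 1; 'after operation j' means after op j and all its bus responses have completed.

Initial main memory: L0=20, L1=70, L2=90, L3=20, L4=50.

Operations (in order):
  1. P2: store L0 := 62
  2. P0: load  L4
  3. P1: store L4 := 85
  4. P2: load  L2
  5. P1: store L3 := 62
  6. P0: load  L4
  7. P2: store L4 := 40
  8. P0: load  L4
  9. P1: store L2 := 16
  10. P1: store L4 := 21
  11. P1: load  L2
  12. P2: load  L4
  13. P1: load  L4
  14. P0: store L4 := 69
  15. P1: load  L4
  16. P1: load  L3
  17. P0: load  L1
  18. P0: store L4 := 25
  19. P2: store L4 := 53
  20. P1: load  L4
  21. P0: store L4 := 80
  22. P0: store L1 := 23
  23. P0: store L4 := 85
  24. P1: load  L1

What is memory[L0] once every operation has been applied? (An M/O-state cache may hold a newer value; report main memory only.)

memory[L0] = 20

[1] P2: store L0 := 62 | P0:I, P1:I, P2:M(62) | bus: BusRdX
[2] P0: load  L4 | P0:S(50), P1:I, P2:I | bus: BusRd
[3] P1: store L4 := 85 | P0:I, P1:M(85), P2:I | bus: BusRdX
[4] P2: load  L2 | P0:I, P1:I, P2:S(90) | bus: BusRd
[5] P1: store L3 := 62 | P0:I, P1:M(62), P2:I | bus: BusRdX
[6] P0: load  L4 | P0:S(85), P1:S(85), P2:I | bus: BusRd,Flush
[7] P2: store L4 := 40 | P0:I, P1:I, P2:M(40) | bus: BusRdX
[8] P0: load  L4 | P0:S(40), P1:I, P2:S(40) | bus: BusRd,Flush
[9] P1: store L2 := 16 | P0:I, P1:M(16), P2:I | bus: BusRdX
[10] P1: store L4 := 21 | P0:I, P1:M(21), P2:I | bus: BusRdX
[11] P1: load  L2 | P0:I, P1:M(16), P2:I | bus: none
[12] P2: load  L4 | P0:I, P1:S(21), P2:S(21) | bus: BusRd,Flush
[13] P1: load  L4 | P0:I, P1:S(21), P2:S(21) | bus: none
[14] P0: store L4 := 69 | P0:M(69), P1:I, P2:I | bus: BusRdX
[15] P1: load  L4 | P0:S(69), P1:S(69), P2:I | bus: BusRd,Flush
[16] P1: load  L3 | P0:I, P1:M(62), P2:I | bus: none
[17] P0: load  L1 | P0:S(70), P1:I, P2:I | bus: BusRd
[18] P0: store L4 := 25 | P0:M(25), P1:I, P2:I | bus: BusRdX
[19] P2: store L4 := 53 | P0:I, P1:I, P2:M(53) | bus: BusRdX,Flush
[20] P1: load  L4 | P0:I, P1:S(53), P2:S(53) | bus: BusRd,Flush
[21] P0: store L4 := 80 | P0:M(80), P1:I, P2:I | bus: BusRdX
[22] P0: store L1 := 23 | P0:M(23), P1:I, P2:I | bus: BusRdX
[23] P0: store L4 := 85 | P0:M(85), P1:I, P2:I | bus: none
[24] P1: load  L1 | P0:S(23), P1:S(23), P2:I | bus: BusRd,Flush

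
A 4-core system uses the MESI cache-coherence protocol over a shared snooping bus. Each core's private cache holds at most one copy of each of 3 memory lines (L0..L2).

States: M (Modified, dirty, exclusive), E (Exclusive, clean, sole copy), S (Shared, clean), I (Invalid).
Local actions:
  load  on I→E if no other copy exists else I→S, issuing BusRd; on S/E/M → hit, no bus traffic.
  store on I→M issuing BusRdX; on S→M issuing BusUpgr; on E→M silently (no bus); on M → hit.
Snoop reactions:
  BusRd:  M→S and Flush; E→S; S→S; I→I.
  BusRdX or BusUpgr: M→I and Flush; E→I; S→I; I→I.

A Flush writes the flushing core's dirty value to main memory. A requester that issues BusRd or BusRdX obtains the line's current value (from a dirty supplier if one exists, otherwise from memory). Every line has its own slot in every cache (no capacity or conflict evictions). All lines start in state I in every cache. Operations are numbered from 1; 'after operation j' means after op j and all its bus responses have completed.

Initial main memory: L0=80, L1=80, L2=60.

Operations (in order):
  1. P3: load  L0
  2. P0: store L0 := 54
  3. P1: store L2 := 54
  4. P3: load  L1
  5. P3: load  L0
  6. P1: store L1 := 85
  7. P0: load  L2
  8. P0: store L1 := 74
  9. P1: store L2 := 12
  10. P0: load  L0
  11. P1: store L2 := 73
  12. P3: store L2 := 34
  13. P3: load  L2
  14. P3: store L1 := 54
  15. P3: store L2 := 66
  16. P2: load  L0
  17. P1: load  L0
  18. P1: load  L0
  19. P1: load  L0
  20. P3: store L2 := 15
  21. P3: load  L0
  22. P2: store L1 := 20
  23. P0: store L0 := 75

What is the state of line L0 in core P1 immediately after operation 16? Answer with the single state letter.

step 1: P3: load  L0  ⟶  IIIE  (L0)  txn=BusRd  M[L0]=80
step 2: P0: store L0 := 54  ⟶  MIII  (L0)  txn=BusRdX  M[L0]=80
step 3: P1: store L2 := 54  ⟶  IMII  (L2)  txn=BusRdX  M[L2]=60
step 4: P3: load  L1  ⟶  IIIE  (L1)  txn=BusRd  M[L1]=80
step 5: P3: load  L0  ⟶  SIIS  (L0)  txn=BusRd+Flush  M[L0]=54
step 6: P1: store L1 := 85  ⟶  IMII  (L1)  txn=BusRdX  M[L1]=80
step 7: P0: load  L2  ⟶  SSII  (L2)  txn=BusRd+Flush  M[L2]=54
step 8: P0: store L1 := 74  ⟶  MIII  (L1)  txn=BusRdX+Flush  M[L1]=85
step 9: P1: store L2 := 12  ⟶  IMII  (L2)  txn=BusUpgr  M[L2]=54
step 10: P0: load  L0  ⟶  SIIS  (L0)  txn=∅  M[L0]=54
step 11: P1: store L2 := 73  ⟶  IMII  (L2)  txn=∅  M[L2]=54
step 12: P3: store L2 := 34  ⟶  IIIM  (L2)  txn=BusRdX+Flush  M[L2]=73
step 13: P3: load  L2  ⟶  IIIM  (L2)  txn=∅  M[L2]=73
step 14: P3: store L1 := 54  ⟶  IIIM  (L1)  txn=BusRdX+Flush  M[L1]=74
step 15: P3: store L2 := 66  ⟶  IIIM  (L2)  txn=∅  M[L2]=73
step 16: P2: load  L0  ⟶  SISS  (L0)  txn=BusRd  M[L0]=54
step 17: P1: load  L0  ⟶  SSSS  (L0)  txn=BusRd  M[L0]=54
step 18: P1: load  L0  ⟶  SSSS  (L0)  txn=∅  M[L0]=54
step 19: P1: load  L0  ⟶  SSSS  (L0)  txn=∅  M[L0]=54
step 20: P3: store L2 := 15  ⟶  IIIM  (L2)  txn=∅  M[L2]=73
step 21: P3: load  L0  ⟶  SSSS  (L0)  txn=∅  M[L0]=54
step 22: P2: store L1 := 20  ⟶  IIMI  (L1)  txn=BusRdX+Flush  M[L1]=54
step 23: P0: store L0 := 75  ⟶  MIII  (L0)  txn=BusUpgr  M[L0]=54

state = I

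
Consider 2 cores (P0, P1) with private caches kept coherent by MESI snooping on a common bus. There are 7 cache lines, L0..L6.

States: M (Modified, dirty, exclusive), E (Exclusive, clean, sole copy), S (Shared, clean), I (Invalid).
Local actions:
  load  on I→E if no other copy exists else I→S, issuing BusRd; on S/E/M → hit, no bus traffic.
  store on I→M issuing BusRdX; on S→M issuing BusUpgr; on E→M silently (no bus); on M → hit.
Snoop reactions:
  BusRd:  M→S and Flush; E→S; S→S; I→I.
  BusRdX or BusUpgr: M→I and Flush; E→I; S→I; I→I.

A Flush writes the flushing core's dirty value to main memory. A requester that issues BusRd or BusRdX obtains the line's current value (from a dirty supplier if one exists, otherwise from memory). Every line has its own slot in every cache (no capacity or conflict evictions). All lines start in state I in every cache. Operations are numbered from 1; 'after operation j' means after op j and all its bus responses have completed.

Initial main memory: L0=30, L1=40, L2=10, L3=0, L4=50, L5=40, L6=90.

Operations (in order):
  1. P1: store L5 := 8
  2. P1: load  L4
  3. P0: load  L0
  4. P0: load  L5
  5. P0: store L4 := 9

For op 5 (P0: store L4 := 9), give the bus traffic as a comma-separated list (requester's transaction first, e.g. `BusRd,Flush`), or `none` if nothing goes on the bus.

bus = BusRdX

step 1: P1: store L5 := 8  ⟶  IM  (L5)  txn=BusRdX  M[L5]=40
step 2: P1: load  L4  ⟶  IE  (L4)  txn=BusRd  M[L4]=50
step 3: P0: load  L0  ⟶  EI  (L0)  txn=BusRd  M[L0]=30
step 4: P0: load  L5  ⟶  SS  (L5)  txn=BusRd+Flush  M[L5]=8
step 5: P0: store L4 := 9  ⟶  MI  (L4)  txn=BusRdX  M[L4]=50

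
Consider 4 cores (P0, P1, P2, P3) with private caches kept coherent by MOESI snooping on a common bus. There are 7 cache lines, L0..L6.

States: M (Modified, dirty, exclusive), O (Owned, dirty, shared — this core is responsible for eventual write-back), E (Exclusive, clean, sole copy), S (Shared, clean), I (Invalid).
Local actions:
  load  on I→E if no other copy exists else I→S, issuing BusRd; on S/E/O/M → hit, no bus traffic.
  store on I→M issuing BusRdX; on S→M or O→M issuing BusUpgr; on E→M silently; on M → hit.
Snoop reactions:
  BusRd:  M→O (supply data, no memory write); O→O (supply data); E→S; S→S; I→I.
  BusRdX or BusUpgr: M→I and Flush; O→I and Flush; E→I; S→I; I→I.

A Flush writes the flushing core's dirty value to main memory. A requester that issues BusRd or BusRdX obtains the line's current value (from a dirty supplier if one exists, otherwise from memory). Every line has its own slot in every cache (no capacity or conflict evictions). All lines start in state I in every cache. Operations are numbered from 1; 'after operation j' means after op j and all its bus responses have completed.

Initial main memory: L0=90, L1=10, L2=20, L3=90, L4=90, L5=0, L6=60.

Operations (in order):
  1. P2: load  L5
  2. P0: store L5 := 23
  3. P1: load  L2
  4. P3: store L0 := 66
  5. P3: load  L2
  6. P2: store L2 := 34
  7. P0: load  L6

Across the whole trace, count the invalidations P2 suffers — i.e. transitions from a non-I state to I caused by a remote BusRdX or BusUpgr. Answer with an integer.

invalidations = 1

[1] P2: load  L5 | P0:I, P1:I, P2:E(0), P3:I | bus: BusRd
[2] P0: store L5 := 23 | P0:M(23), P1:I, P2:I, P3:I | bus: BusRdX
[3] P1: load  L2 | P0:I, P1:E(20), P2:I, P3:I | bus: BusRd
[4] P3: store L0 := 66 | P0:I, P1:I, P2:I, P3:M(66) | bus: BusRdX
[5] P3: load  L2 | P0:I, P1:S(20), P2:I, P3:S(20) | bus: BusRd
[6] P2: store L2 := 34 | P0:I, P1:I, P2:M(34), P3:I | bus: BusRdX
[7] P0: load  L6 | P0:E(60), P1:I, P2:I, P3:I | bus: BusRd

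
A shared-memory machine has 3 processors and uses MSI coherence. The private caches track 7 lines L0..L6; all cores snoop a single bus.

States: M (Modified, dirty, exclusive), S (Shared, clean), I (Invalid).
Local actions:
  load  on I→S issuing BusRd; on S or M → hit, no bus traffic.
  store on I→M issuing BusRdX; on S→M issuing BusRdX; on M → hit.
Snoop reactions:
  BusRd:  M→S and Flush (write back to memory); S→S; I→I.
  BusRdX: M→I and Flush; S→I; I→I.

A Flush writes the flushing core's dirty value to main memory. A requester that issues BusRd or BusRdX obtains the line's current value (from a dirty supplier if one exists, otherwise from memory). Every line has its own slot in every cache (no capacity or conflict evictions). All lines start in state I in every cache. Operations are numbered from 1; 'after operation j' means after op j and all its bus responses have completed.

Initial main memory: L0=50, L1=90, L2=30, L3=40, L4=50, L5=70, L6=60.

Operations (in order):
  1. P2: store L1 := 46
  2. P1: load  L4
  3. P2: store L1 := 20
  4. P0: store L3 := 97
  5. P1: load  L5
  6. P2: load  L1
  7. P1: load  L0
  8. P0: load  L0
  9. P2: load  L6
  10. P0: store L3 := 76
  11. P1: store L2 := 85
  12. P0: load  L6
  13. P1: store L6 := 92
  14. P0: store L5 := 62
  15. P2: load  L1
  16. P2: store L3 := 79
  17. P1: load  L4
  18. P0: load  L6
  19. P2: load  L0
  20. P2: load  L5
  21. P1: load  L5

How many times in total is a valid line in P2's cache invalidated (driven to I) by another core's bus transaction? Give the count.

1. P2: store L1 := 46  bus=[BusRdX]  L1: P0=I P1=I P2=M  mem[L1]=90
2. P1: load  L4  bus=[BusRd]  L4: P0=I P1=S P2=I  mem[L4]=50
3. P2: store L1 := 20  bus=[-]  L1: P0=I P1=I P2=M  mem[L1]=90
4. P0: store L3 := 97  bus=[BusRdX]  L3: P0=M P1=I P2=I  mem[L3]=40
5. P1: load  L5  bus=[BusRd]  L5: P0=I P1=S P2=I  mem[L5]=70
6. P2: load  L1  bus=[-]  L1: P0=I P1=I P2=M  mem[L1]=90
7. P1: load  L0  bus=[BusRd]  L0: P0=I P1=S P2=I  mem[L0]=50
8. P0: load  L0  bus=[BusRd]  L0: P0=S P1=S P2=I  mem[L0]=50
9. P2: load  L6  bus=[BusRd]  L6: P0=I P1=I P2=S  mem[L6]=60
10. P0: store L3 := 76  bus=[-]  L3: P0=M P1=I P2=I  mem[L3]=40
11. P1: store L2 := 85  bus=[BusRdX]  L2: P0=I P1=M P2=I  mem[L2]=30
12. P0: load  L6  bus=[BusRd]  L6: P0=S P1=I P2=S  mem[L6]=60
13. P1: store L6 := 92  bus=[BusRdX]  L6: P0=I P1=M P2=I  mem[L6]=60
14. P0: store L5 := 62  bus=[BusRdX]  L5: P0=M P1=I P2=I  mem[L5]=70
15. P2: load  L1  bus=[-]  L1: P0=I P1=I P2=M  mem[L1]=90
16. P2: store L3 := 79  bus=[BusRdX,Flush]  L3: P0=I P1=I P2=M  mem[L3]=76
17. P1: load  L4  bus=[-]  L4: P0=I P1=S P2=I  mem[L4]=50
18. P0: load  L6  bus=[BusRd,Flush]  L6: P0=S P1=S P2=I  mem[L6]=92
19. P2: load  L0  bus=[BusRd]  L0: P0=S P1=S P2=S  mem[L0]=50
20. P2: load  L5  bus=[BusRd,Flush]  L5: P0=S P1=I P2=S  mem[L5]=62
21. P1: load  L5  bus=[BusRd]  L5: P0=S P1=S P2=S  mem[L5]=62

invalidations = 1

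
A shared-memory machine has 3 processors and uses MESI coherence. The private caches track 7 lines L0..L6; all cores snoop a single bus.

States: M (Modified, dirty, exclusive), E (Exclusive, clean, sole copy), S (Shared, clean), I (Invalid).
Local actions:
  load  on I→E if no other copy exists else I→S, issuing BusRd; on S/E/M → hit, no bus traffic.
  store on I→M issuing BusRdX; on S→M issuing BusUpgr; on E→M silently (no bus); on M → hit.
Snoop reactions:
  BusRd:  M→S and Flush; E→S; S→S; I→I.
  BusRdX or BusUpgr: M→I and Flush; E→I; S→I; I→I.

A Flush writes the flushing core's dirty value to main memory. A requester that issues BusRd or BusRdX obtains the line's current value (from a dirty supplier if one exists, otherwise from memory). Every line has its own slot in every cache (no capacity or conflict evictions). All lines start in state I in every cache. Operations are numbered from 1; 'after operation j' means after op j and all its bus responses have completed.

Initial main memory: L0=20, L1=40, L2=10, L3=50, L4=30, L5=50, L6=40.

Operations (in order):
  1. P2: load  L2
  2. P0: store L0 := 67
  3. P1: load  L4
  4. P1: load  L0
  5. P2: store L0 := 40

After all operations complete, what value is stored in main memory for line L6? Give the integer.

memory[L6] = 40

1. P2: load  L2  bus=[BusRd]  L2: P0=I P1=I P2=E  mem[L2]=10
2. P0: store L0 := 67  bus=[BusRdX]  L0: P0=M P1=I P2=I  mem[L0]=20
3. P1: load  L4  bus=[BusRd]  L4: P0=I P1=E P2=I  mem[L4]=30
4. P1: load  L0  bus=[BusRd,Flush]  L0: P0=S P1=S P2=I  mem[L0]=67
5. P2: store L0 := 40  bus=[BusRdX]  L0: P0=I P1=I P2=M  mem[L0]=67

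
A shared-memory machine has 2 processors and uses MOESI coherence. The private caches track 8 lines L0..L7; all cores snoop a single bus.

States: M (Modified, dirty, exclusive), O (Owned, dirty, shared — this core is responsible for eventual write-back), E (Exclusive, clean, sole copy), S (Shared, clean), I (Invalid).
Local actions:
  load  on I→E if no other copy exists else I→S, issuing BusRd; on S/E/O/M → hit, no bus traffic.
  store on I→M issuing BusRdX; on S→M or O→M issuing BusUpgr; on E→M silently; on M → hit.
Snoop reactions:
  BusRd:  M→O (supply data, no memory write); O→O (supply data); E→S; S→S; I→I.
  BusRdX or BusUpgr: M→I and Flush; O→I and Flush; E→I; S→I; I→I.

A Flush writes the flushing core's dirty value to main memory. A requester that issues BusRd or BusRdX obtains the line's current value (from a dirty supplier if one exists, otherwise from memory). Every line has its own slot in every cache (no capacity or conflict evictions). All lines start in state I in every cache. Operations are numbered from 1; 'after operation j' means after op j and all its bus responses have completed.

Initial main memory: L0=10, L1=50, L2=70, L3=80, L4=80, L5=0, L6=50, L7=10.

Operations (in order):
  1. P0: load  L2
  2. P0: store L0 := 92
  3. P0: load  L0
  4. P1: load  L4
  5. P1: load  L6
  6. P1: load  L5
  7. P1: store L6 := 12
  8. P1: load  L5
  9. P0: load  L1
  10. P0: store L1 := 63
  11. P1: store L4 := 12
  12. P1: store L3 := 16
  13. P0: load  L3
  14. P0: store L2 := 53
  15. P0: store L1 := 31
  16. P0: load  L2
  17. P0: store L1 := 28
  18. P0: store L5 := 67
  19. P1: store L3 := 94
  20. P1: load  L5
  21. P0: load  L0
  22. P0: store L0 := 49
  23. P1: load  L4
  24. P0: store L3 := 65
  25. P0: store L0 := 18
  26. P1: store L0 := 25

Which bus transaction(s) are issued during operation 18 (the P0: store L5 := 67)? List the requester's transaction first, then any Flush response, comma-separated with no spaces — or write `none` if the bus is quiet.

[1] P0: load  L2 | P0:E(70), P1:I | bus: BusRd
[2] P0: store L0 := 92 | P0:M(92), P1:I | bus: BusRdX
[3] P0: load  L0 | P0:M(92), P1:I | bus: none
[4] P1: load  L4 | P0:I, P1:E(80) | bus: BusRd
[5] P1: load  L6 | P0:I, P1:E(50) | bus: BusRd
[6] P1: load  L5 | P0:I, P1:E(0) | bus: BusRd
[7] P1: store L6 := 12 | P0:I, P1:M(12) | bus: none
[8] P1: load  L5 | P0:I, P1:E(0) | bus: none
[9] P0: load  L1 | P0:E(50), P1:I | bus: BusRd
[10] P0: store L1 := 63 | P0:M(63), P1:I | bus: none
[11] P1: store L4 := 12 | P0:I, P1:M(12) | bus: none
[12] P1: store L3 := 16 | P0:I, P1:M(16) | bus: BusRdX
[13] P0: load  L3 | P0:S(16), P1:O(16) | bus: BusRd
[14] P0: store L2 := 53 | P0:M(53), P1:I | bus: none
[15] P0: store L1 := 31 | P0:M(31), P1:I | bus: none
[16] P0: load  L2 | P0:M(53), P1:I | bus: none
[17] P0: store L1 := 28 | P0:M(28), P1:I | bus: none
[18] P0: store L5 := 67 | P0:M(67), P1:I | bus: BusRdX
[19] P1: store L3 := 94 | P0:I, P1:M(94) | bus: BusUpgr
[20] P1: load  L5 | P0:O(67), P1:S(67) | bus: BusRd
[21] P0: load  L0 | P0:M(92), P1:I | bus: none
[22] P0: store L0 := 49 | P0:M(49), P1:I | bus: none
[23] P1: load  L4 | P0:I, P1:M(12) | bus: none
[24] P0: store L3 := 65 | P0:M(65), P1:I | bus: BusRdX,Flush
[25] P0: store L0 := 18 | P0:M(18), P1:I | bus: none
[26] P1: store L0 := 25 | P0:I, P1:M(25) | bus: BusRdX,Flush

bus = BusRdX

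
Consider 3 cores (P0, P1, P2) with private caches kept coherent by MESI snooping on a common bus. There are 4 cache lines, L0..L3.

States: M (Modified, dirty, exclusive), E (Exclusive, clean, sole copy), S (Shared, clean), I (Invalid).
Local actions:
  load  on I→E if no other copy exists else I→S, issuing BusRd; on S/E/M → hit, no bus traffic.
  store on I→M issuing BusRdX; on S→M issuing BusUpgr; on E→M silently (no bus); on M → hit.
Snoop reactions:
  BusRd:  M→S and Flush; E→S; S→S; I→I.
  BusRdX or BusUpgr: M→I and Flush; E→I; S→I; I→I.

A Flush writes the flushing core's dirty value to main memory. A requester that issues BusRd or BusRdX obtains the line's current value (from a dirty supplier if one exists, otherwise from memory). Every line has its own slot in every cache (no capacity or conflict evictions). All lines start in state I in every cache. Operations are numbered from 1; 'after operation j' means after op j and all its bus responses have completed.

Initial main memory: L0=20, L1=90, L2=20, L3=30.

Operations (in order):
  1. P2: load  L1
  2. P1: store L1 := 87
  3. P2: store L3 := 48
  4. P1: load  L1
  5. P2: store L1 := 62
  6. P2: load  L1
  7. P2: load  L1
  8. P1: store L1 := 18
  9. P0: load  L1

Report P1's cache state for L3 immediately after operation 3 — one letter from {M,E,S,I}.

state = I

1. P2: load  L1  bus=[BusRd]  L1: P0=I P1=I P2=E  mem[L1]=90
2. P1: store L1 := 87  bus=[BusRdX]  L1: P0=I P1=M P2=I  mem[L1]=90
3. P2: store L3 := 48  bus=[BusRdX]  L3: P0=I P1=I P2=M  mem[L3]=30
4. P1: load  L1  bus=[-]  L1: P0=I P1=M P2=I  mem[L1]=90
5. P2: store L1 := 62  bus=[BusRdX,Flush]  L1: P0=I P1=I P2=M  mem[L1]=87
6. P2: load  L1  bus=[-]  L1: P0=I P1=I P2=M  mem[L1]=87
7. P2: load  L1  bus=[-]  L1: P0=I P1=I P2=M  mem[L1]=87
8. P1: store L1 := 18  bus=[BusRdX,Flush]  L1: P0=I P1=M P2=I  mem[L1]=62
9. P0: load  L1  bus=[BusRd,Flush]  L1: P0=S P1=S P2=I  mem[L1]=18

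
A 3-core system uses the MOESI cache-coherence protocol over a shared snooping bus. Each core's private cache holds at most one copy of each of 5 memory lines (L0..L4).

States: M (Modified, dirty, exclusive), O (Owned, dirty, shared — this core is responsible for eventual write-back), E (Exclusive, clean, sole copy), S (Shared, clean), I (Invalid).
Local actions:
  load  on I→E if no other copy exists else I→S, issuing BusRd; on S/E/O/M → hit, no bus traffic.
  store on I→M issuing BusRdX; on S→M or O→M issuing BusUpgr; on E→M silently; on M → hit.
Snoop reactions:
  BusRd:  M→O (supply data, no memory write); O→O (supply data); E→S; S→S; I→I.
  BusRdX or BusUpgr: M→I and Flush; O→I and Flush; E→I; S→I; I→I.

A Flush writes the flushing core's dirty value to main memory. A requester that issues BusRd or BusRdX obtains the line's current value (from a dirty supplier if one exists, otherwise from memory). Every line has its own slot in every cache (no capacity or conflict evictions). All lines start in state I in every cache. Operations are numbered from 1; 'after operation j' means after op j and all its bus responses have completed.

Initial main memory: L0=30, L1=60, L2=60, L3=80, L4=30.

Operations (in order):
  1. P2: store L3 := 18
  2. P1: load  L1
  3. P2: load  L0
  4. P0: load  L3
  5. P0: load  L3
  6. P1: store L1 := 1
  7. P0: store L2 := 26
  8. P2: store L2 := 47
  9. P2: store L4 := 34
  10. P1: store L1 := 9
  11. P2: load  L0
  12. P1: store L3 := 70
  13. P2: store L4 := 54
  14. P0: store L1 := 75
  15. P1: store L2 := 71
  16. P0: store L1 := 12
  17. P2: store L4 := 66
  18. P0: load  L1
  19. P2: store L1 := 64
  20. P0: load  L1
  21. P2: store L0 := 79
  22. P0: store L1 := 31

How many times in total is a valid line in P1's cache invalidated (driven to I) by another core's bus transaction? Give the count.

invalidations = 1

  op1 P2: store L3 := 18 → I/I/M on L3; bus BusRdX; mem=80
  op2 P1: load  L1 → I/E/I on L1; bus BusRd; mem=60
  op3 P2: load  L0 → I/I/E on L0; bus BusRd; mem=30
  op4 P0: load  L3 → S/I/O on L3; bus BusRd; mem=80
  op5 P0: load  L3 → S/I/O on L3; bus (none); mem=80
  op6 P1: store L1 := 1 → I/M/I on L1; bus (none); mem=60
  op7 P0: store L2 := 26 → M/I/I on L2; bus BusRdX; mem=60
  op8 P2: store L2 := 47 → I/I/M on L2; bus BusRdX Flush; mem=26
  op9 P2: store L4 := 34 → I/I/M on L4; bus BusRdX; mem=30
  op10 P1: store L1 := 9 → I/M/I on L1; bus (none); mem=60
  op11 P2: load  L0 → I/I/E on L0; bus (none); mem=30
  op12 P1: store L3 := 70 → I/M/I on L3; bus BusRdX Flush; mem=18
  op13 P2: store L4 := 54 → I/I/M on L4; bus (none); mem=30
  op14 P0: store L1 := 75 → M/I/I on L1; bus BusRdX Flush; mem=9
  op15 P1: store L2 := 71 → I/M/I on L2; bus BusRdX Flush; mem=47
  op16 P0: store L1 := 12 → M/I/I on L1; bus (none); mem=9
  op17 P2: store L4 := 66 → I/I/M on L4; bus (none); mem=30
  op18 P0: load  L1 → M/I/I on L1; bus (none); mem=9
  op19 P2: store L1 := 64 → I/I/M on L1; bus BusRdX Flush; mem=12
  op20 P0: load  L1 → S/I/O on L1; bus BusRd; mem=12
  op21 P2: store L0 := 79 → I/I/M on L0; bus (none); mem=30
  op22 P0: store L1 := 31 → M/I/I on L1; bus BusUpgr Flush; mem=64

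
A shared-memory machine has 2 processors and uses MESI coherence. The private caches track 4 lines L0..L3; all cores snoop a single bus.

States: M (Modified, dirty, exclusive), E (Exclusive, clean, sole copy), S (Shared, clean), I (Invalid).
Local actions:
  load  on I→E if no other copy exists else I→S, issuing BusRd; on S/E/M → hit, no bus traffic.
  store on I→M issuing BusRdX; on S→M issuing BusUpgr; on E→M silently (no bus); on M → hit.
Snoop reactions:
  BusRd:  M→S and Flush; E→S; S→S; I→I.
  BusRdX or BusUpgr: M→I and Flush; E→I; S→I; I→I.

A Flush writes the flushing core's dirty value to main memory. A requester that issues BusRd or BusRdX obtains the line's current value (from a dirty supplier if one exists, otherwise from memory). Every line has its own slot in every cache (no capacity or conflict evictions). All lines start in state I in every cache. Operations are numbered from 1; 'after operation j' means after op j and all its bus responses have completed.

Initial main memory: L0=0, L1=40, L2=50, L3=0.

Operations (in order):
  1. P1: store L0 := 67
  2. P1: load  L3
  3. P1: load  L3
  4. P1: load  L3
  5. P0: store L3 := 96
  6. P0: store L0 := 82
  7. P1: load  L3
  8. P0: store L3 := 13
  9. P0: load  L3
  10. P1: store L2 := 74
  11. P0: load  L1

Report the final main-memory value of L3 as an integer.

[1] P1: store L0 := 67 | P0:I, P1:M(67) | bus: BusRdX
[2] P1: load  L3 | P0:I, P1:E(0) | bus: BusRd
[3] P1: load  L3 | P0:I, P1:E(0) | bus: none
[4] P1: load  L3 | P0:I, P1:E(0) | bus: none
[5] P0: store L3 := 96 | P0:M(96), P1:I | bus: BusRdX
[6] P0: store L0 := 82 | P0:M(82), P1:I | bus: BusRdX,Flush
[7] P1: load  L3 | P0:S(96), P1:S(96) | bus: BusRd,Flush
[8] P0: store L3 := 13 | P0:M(13), P1:I | bus: BusUpgr
[9] P0: load  L3 | P0:M(13), P1:I | bus: none
[10] P1: store L2 := 74 | P0:I, P1:M(74) | bus: BusRdX
[11] P0: load  L1 | P0:E(40), P1:I | bus: BusRd

memory[L3] = 96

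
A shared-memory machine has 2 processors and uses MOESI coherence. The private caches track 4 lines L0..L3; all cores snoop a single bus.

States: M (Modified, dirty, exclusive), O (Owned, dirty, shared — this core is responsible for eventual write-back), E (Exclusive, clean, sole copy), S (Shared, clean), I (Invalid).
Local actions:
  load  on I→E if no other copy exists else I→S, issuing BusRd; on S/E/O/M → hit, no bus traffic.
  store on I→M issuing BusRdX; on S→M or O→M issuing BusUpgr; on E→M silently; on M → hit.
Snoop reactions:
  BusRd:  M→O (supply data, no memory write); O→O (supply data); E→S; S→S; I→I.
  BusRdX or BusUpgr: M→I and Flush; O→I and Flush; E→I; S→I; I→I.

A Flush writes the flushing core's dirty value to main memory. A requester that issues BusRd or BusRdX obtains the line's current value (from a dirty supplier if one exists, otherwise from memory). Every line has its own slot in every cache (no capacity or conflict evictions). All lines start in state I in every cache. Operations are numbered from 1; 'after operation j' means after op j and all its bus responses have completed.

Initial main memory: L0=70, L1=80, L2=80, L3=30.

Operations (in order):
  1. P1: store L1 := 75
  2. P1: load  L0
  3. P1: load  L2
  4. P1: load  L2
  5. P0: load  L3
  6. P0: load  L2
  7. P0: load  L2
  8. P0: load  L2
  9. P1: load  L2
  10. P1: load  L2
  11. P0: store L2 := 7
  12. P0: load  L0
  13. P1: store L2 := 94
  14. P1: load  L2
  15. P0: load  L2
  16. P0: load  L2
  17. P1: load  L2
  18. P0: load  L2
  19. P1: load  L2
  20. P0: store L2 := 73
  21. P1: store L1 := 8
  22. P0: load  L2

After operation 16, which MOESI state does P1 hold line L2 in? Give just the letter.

state = O

step 1: P1: store L1 := 75  ⟶  IM  (L1)  txn=BusRdX  M[L1]=80
step 2: P1: load  L0  ⟶  IE  (L0)  txn=BusRd  M[L0]=70
step 3: P1: load  L2  ⟶  IE  (L2)  txn=BusRd  M[L2]=80
step 4: P1: load  L2  ⟶  IE  (L2)  txn=∅  M[L2]=80
step 5: P0: load  L3  ⟶  EI  (L3)  txn=BusRd  M[L3]=30
step 6: P0: load  L2  ⟶  SS  (L2)  txn=BusRd  M[L2]=80
step 7: P0: load  L2  ⟶  SS  (L2)  txn=∅  M[L2]=80
step 8: P0: load  L2  ⟶  SS  (L2)  txn=∅  M[L2]=80
step 9: P1: load  L2  ⟶  SS  (L2)  txn=∅  M[L2]=80
step 10: P1: load  L2  ⟶  SS  (L2)  txn=∅  M[L2]=80
step 11: P0: store L2 := 7  ⟶  MI  (L2)  txn=BusUpgr  M[L2]=80
step 12: P0: load  L0  ⟶  SS  (L0)  txn=BusRd  M[L0]=70
step 13: P1: store L2 := 94  ⟶  IM  (L2)  txn=BusRdX+Flush  M[L2]=7
step 14: P1: load  L2  ⟶  IM  (L2)  txn=∅  M[L2]=7
step 15: P0: load  L2  ⟶  SO  (L2)  txn=BusRd  M[L2]=7
step 16: P0: load  L2  ⟶  SO  (L2)  txn=∅  M[L2]=7
step 17: P1: load  L2  ⟶  SO  (L2)  txn=∅  M[L2]=7
step 18: P0: load  L2  ⟶  SO  (L2)  txn=∅  M[L2]=7
step 19: P1: load  L2  ⟶  SO  (L2)  txn=∅  M[L2]=7
step 20: P0: store L2 := 73  ⟶  MI  (L2)  txn=BusUpgr+Flush  M[L2]=94
step 21: P1: store L1 := 8  ⟶  IM  (L1)  txn=∅  M[L1]=80
step 22: P0: load  L2  ⟶  MI  (L2)  txn=∅  M[L2]=94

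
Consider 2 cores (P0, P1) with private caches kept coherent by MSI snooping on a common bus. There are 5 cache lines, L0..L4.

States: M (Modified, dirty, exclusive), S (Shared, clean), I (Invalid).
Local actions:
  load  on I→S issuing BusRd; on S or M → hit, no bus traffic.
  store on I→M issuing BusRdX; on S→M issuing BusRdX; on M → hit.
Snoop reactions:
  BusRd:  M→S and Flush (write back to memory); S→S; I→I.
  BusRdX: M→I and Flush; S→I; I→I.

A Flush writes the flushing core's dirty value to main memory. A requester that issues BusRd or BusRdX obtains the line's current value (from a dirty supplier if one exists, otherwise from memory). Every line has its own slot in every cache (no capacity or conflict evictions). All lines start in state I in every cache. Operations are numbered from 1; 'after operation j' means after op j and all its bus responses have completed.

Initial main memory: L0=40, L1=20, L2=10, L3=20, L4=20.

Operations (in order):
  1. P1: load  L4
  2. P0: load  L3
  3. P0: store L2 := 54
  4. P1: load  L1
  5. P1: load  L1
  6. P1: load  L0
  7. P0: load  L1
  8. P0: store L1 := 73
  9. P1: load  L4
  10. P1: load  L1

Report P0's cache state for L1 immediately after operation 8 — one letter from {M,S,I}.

state = M

[1] P1: load  L4 | P0:I, P1:S(20) | bus: BusRd
[2] P0: load  L3 | P0:S(20), P1:I | bus: BusRd
[3] P0: store L2 := 54 | P0:M(54), P1:I | bus: BusRdX
[4] P1: load  L1 | P0:I, P1:S(20) | bus: BusRd
[5] P1: load  L1 | P0:I, P1:S(20) | bus: none
[6] P1: load  L0 | P0:I, P1:S(40) | bus: BusRd
[7] P0: load  L1 | P0:S(20), P1:S(20) | bus: BusRd
[8] P0: store L1 := 73 | P0:M(73), P1:I | bus: BusRdX
[9] P1: load  L4 | P0:I, P1:S(20) | bus: none
[10] P1: load  L1 | P0:S(73), P1:S(73) | bus: BusRd,Flush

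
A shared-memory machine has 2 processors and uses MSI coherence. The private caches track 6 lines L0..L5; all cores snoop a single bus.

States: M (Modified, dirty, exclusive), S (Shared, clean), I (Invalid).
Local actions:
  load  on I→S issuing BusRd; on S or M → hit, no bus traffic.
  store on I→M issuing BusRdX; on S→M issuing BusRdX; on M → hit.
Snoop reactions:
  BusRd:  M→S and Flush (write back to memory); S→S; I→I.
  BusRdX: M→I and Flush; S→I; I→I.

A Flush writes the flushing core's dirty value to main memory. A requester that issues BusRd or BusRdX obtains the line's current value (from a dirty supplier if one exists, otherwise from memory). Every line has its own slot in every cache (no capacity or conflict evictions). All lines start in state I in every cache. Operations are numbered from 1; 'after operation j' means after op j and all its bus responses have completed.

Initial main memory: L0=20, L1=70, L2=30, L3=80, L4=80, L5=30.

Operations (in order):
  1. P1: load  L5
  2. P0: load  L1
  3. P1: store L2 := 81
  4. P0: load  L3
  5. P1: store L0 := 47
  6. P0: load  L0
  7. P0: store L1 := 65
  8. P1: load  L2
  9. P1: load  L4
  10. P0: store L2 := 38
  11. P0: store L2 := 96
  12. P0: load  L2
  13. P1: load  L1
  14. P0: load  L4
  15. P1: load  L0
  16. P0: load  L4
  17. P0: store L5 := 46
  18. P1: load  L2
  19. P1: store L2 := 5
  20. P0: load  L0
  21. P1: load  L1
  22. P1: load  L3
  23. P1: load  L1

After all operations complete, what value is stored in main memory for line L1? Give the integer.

memory[L1] = 65

  op1 P1: load  L5 → I/S on L5; bus BusRd; mem=30
  op2 P0: load  L1 → S/I on L1; bus BusRd; mem=70
  op3 P1: store L2 := 81 → I/M on L2; bus BusRdX; mem=30
  op4 P0: load  L3 → S/I on L3; bus BusRd; mem=80
  op5 P1: store L0 := 47 → I/M on L0; bus BusRdX; mem=20
  op6 P0: load  L0 → S/S on L0; bus BusRd Flush; mem=47
  op7 P0: store L1 := 65 → M/I on L1; bus BusRdX; mem=70
  op8 P1: load  L2 → I/M on L2; bus (none); mem=30
  op9 P1: load  L4 → I/S on L4; bus BusRd; mem=80
  op10 P0: store L2 := 38 → M/I on L2; bus BusRdX Flush; mem=81
  op11 P0: store L2 := 96 → M/I on L2; bus (none); mem=81
  op12 P0: load  L2 → M/I on L2; bus (none); mem=81
  op13 P1: load  L1 → S/S on L1; bus BusRd Flush; mem=65
  op14 P0: load  L4 → S/S on L4; bus BusRd; mem=80
  op15 P1: load  L0 → S/S on L0; bus (none); mem=47
  op16 P0: load  L4 → S/S on L4; bus (none); mem=80
  op17 P0: store L5 := 46 → M/I on L5; bus BusRdX; mem=30
  op18 P1: load  L2 → S/S on L2; bus BusRd Flush; mem=96
  op19 P1: store L2 := 5 → I/M on L2; bus BusRdX; mem=96
  op20 P0: load  L0 → S/S on L0; bus (none); mem=47
  op21 P1: load  L1 → S/S on L1; bus (none); mem=65
  op22 P1: load  L3 → S/S on L3; bus BusRd; mem=80
  op23 P1: load  L1 → S/S on L1; bus (none); mem=65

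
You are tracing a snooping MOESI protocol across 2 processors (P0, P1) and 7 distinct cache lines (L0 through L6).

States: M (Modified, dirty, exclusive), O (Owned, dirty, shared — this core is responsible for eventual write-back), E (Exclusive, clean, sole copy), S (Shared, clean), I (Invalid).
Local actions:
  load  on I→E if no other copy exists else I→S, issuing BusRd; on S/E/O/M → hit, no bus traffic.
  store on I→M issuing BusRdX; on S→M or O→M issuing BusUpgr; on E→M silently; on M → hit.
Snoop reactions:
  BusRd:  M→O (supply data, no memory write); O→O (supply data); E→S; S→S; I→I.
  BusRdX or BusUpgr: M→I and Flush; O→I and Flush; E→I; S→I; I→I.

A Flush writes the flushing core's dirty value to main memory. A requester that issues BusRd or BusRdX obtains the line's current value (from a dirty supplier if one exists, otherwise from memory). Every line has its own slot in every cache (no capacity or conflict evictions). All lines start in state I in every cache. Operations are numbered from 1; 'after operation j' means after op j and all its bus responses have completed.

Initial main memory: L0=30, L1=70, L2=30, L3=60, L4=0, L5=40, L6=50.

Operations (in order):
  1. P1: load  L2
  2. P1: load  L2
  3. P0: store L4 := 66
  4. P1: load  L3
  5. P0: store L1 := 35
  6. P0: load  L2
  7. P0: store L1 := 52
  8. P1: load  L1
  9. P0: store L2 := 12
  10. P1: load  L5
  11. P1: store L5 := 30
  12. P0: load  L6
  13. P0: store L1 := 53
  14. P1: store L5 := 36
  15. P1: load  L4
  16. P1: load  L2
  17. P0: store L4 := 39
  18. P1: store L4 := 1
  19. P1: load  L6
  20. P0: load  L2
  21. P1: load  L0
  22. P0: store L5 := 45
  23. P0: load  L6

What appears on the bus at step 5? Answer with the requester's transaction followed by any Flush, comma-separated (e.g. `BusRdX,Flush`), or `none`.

step 1: P1: load  L2  ⟶  IE  (L2)  txn=BusRd  M[L2]=30
step 2: P1: load  L2  ⟶  IE  (L2)  txn=∅  M[L2]=30
step 3: P0: store L4 := 66  ⟶  MI  (L4)  txn=BusRdX  M[L4]=0
step 4: P1: load  L3  ⟶  IE  (L3)  txn=BusRd  M[L3]=60
step 5: P0: store L1 := 35  ⟶  MI  (L1)  txn=BusRdX  M[L1]=70
step 6: P0: load  L2  ⟶  SS  (L2)  txn=BusRd  M[L2]=30
step 7: P0: store L1 := 52  ⟶  MI  (L1)  txn=∅  M[L1]=70
step 8: P1: load  L1  ⟶  OS  (L1)  txn=BusRd  M[L1]=70
step 9: P0: store L2 := 12  ⟶  MI  (L2)  txn=BusUpgr  M[L2]=30
step 10: P1: load  L5  ⟶  IE  (L5)  txn=BusRd  M[L5]=40
step 11: P1: store L5 := 30  ⟶  IM  (L5)  txn=∅  M[L5]=40
step 12: P0: load  L6  ⟶  EI  (L6)  txn=BusRd  M[L6]=50
step 13: P0: store L1 := 53  ⟶  MI  (L1)  txn=BusUpgr  M[L1]=70
step 14: P1: store L5 := 36  ⟶  IM  (L5)  txn=∅  M[L5]=40
step 15: P1: load  L4  ⟶  OS  (L4)  txn=BusRd  M[L4]=0
step 16: P1: load  L2  ⟶  OS  (L2)  txn=BusRd  M[L2]=30
step 17: P0: store L4 := 39  ⟶  MI  (L4)  txn=BusUpgr  M[L4]=0
step 18: P1: store L4 := 1  ⟶  IM  (L4)  txn=BusRdX+Flush  M[L4]=39
step 19: P1: load  L6  ⟶  SS  (L6)  txn=BusRd  M[L6]=50
step 20: P0: load  L2  ⟶  OS  (L2)  txn=∅  M[L2]=30
step 21: P1: load  L0  ⟶  IE  (L0)  txn=BusRd  M[L0]=30
step 22: P0: store L5 := 45  ⟶  MI  (L5)  txn=BusRdX+Flush  M[L5]=36
step 23: P0: load  L6  ⟶  SS  (L6)  txn=∅  M[L6]=50

bus = BusRdX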